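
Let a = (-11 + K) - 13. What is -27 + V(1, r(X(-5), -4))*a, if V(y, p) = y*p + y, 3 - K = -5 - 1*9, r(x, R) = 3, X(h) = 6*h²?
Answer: -55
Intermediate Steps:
K = 17 (K = 3 - (-5 - 1*9) = 3 - (-5 - 9) = 3 - 1*(-14) = 3 + 14 = 17)
V(y, p) = y + p*y (V(y, p) = p*y + y = y + p*y)
a = -7 (a = (-11 + 17) - 13 = 6 - 13 = -7)
-27 + V(1, r(X(-5), -4))*a = -27 + (1*(1 + 3))*(-7) = -27 + (1*4)*(-7) = -27 + 4*(-7) = -27 - 28 = -55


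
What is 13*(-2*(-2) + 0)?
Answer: 52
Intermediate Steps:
13*(-2*(-2) + 0) = 13*(4 + 0) = 13*4 = 52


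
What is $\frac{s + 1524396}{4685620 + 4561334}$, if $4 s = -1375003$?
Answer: $\frac{4722581}{36987816} \approx 0.12768$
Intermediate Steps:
$s = - \frac{1375003}{4}$ ($s = \frac{1}{4} \left(-1375003\right) = - \frac{1375003}{4} \approx -3.4375 \cdot 10^{5}$)
$\frac{s + 1524396}{4685620 + 4561334} = \frac{- \frac{1375003}{4} + 1524396}{4685620 + 4561334} = \frac{4722581}{4 \cdot 9246954} = \frac{4722581}{4} \cdot \frac{1}{9246954} = \frac{4722581}{36987816}$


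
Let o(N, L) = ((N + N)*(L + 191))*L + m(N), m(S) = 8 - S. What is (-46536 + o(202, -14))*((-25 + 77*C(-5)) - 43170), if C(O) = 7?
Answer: 44696748352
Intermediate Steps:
o(N, L) = 8 - N + 2*L*N*(191 + L) (o(N, L) = ((N + N)*(L + 191))*L + (8 - N) = ((2*N)*(191 + L))*L + (8 - N) = (2*N*(191 + L))*L + (8 - N) = 2*L*N*(191 + L) + (8 - N) = 8 - N + 2*L*N*(191 + L))
(-46536 + o(202, -14))*((-25 + 77*C(-5)) - 43170) = (-46536 + (8 - 1*202 + 2*202*(-14)² + 382*(-14)*202))*((-25 + 77*7) - 43170) = (-46536 + (8 - 202 + 2*202*196 - 1080296))*((-25 + 539) - 43170) = (-46536 + (8 - 202 + 79184 - 1080296))*(514 - 43170) = (-46536 - 1001306)*(-42656) = -1047842*(-42656) = 44696748352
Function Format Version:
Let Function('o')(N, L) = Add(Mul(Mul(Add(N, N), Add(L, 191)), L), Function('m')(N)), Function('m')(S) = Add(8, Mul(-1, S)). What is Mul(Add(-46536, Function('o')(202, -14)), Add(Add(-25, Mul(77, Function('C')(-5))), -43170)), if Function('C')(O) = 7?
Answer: 44696748352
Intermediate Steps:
Function('o')(N, L) = Add(8, Mul(-1, N), Mul(2, L, N, Add(191, L))) (Function('o')(N, L) = Add(Mul(Mul(Add(N, N), Add(L, 191)), L), Add(8, Mul(-1, N))) = Add(Mul(Mul(Mul(2, N), Add(191, L)), L), Add(8, Mul(-1, N))) = Add(Mul(Mul(2, N, Add(191, L)), L), Add(8, Mul(-1, N))) = Add(Mul(2, L, N, Add(191, L)), Add(8, Mul(-1, N))) = Add(8, Mul(-1, N), Mul(2, L, N, Add(191, L))))
Mul(Add(-46536, Function('o')(202, -14)), Add(Add(-25, Mul(77, Function('C')(-5))), -43170)) = Mul(Add(-46536, Add(8, Mul(-1, 202), Mul(2, 202, Pow(-14, 2)), Mul(382, -14, 202))), Add(Add(-25, Mul(77, 7)), -43170)) = Mul(Add(-46536, Add(8, -202, Mul(2, 202, 196), -1080296)), Add(Add(-25, 539), -43170)) = Mul(Add(-46536, Add(8, -202, 79184, -1080296)), Add(514, -43170)) = Mul(Add(-46536, -1001306), -42656) = Mul(-1047842, -42656) = 44696748352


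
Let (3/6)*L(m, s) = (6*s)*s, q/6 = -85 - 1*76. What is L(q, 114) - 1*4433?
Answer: 151519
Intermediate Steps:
q = -966 (q = 6*(-85 - 1*76) = 6*(-85 - 76) = 6*(-161) = -966)
L(m, s) = 12*s**2 (L(m, s) = 2*((6*s)*s) = 2*(6*s**2) = 12*s**2)
L(q, 114) - 1*4433 = 12*114**2 - 1*4433 = 12*12996 - 4433 = 155952 - 4433 = 151519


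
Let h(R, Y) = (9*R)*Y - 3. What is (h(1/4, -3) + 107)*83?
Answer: 32287/4 ≈ 8071.8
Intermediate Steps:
h(R, Y) = -3 + 9*R*Y (h(R, Y) = 9*R*Y - 3 = -3 + 9*R*Y)
(h(1/4, -3) + 107)*83 = ((-3 + 9*(-3)/4) + 107)*83 = ((-3 + 9*(1/4)*(-3)) + 107)*83 = ((-3 - 27/4) + 107)*83 = (-39/4 + 107)*83 = (389/4)*83 = 32287/4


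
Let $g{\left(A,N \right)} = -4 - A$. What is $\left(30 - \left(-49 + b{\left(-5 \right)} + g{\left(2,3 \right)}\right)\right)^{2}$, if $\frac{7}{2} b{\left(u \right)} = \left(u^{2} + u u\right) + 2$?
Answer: $\frac{241081}{49} \approx 4920.0$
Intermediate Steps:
$b{\left(u \right)} = \frac{4}{7} + \frac{4 u^{2}}{7}$ ($b{\left(u \right)} = \frac{2 \left(\left(u^{2} + u u\right) + 2\right)}{7} = \frac{2 \left(\left(u^{2} + u^{2}\right) + 2\right)}{7} = \frac{2 \left(2 u^{2} + 2\right)}{7} = \frac{2 \left(2 + 2 u^{2}\right)}{7} = \frac{4}{7} + \frac{4 u^{2}}{7}$)
$\left(30 - \left(-49 + b{\left(-5 \right)} + g{\left(2,3 \right)}\right)\right)^{2} = \left(30 - \left(- \frac{367}{7} - 2 + \frac{100}{7}\right)\right)^{2} = \left(30 + \left(42 - \left(\left(-7 + \left(\frac{4}{7} + \frac{4}{7} \cdot 25\right)\right) - 6\right)\right)\right)^{2} = \left(30 + \left(42 - \left(\left(-7 + \left(\frac{4}{7} + \frac{100}{7}\right)\right) - 6\right)\right)\right)^{2} = \left(30 + \left(42 - \left(\left(-7 + \frac{104}{7}\right) - 6\right)\right)\right)^{2} = \left(30 + \left(42 - \left(\frac{55}{7} - 6\right)\right)\right)^{2} = \left(30 + \left(42 - \frac{13}{7}\right)\right)^{2} = \left(30 + \frac{281}{7}\right)^{2} = \left(\frac{491}{7}\right)^{2} = \frac{241081}{49}$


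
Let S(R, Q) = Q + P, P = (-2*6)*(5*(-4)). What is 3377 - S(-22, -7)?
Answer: 3144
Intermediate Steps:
P = 240 (P = -12*(-20) = 240)
S(R, Q) = 240 + Q (S(R, Q) = Q + 240 = 240 + Q)
3377 - S(-22, -7) = 3377 - (240 - 7) = 3377 - 1*233 = 3377 - 233 = 3144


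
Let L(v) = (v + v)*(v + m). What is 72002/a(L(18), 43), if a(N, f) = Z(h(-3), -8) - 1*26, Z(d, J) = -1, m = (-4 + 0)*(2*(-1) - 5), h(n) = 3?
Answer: -72002/27 ≈ -2666.7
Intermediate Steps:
m = 28 (m = -4*(-2 - 5) = -4*(-7) = 28)
L(v) = 2*v*(28 + v) (L(v) = (v + v)*(v + 28) = (2*v)*(28 + v) = 2*v*(28 + v))
a(N, f) = -27 (a(N, f) = -1 - 1*26 = -1 - 26 = -27)
72002/a(L(18), 43) = 72002/(-27) = 72002*(-1/27) = -72002/27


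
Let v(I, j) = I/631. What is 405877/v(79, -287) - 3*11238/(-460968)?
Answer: 19676295600337/6069412 ≈ 3.2419e+6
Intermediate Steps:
v(I, j) = I/631 (v(I, j) = I*(1/631) = I/631)
405877/v(79, -287) - 3*11238/(-460968) = 405877/(((1/631)*79)) - 3*11238/(-460968) = 405877/(79/631) - 33714*(-1/460968) = 405877*(631/79) + 5619/76828 = 256108387/79 + 5619/76828 = 19676295600337/6069412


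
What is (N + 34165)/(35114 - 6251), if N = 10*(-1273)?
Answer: 7145/9621 ≈ 0.74265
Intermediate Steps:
N = -12730
(N + 34165)/(35114 - 6251) = (-12730 + 34165)/(35114 - 6251) = 21435/28863 = 21435*(1/28863) = 7145/9621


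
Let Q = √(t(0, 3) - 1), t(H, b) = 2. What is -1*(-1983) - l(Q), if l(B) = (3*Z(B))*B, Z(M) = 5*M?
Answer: 1968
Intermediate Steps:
Q = 1 (Q = √(2 - 1) = √1 = 1)
l(B) = 15*B² (l(B) = (3*(5*B))*B = (15*B)*B = 15*B²)
-1*(-1983) - l(Q) = -1*(-1983) - 15*1² = 1983 - 15 = 1968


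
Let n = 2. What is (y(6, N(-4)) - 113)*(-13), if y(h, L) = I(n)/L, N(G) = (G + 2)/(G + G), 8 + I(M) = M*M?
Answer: 1677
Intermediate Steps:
I(M) = -8 + M² (I(M) = -8 + M*M = -8 + M²)
N(G) = (2 + G)/(2*G) (N(G) = (2 + G)/((2*G)) = (2 + G)*(1/(2*G)) = (2 + G)/(2*G))
y(h, L) = -4/L (y(h, L) = (-8 + 2²)/L = (-8 + 4)/L = -4/L)
(y(6, N(-4)) - 113)*(-13) = (-4*(-8/(2 - 4)) - 113)*(-13) = (-4/((½)*(-¼)*(-2)) - 113)*(-13) = (-4/¼ - 113)*(-13) = (-4*4 - 113)*(-13) = (-16 - 113)*(-13) = -129*(-13) = 1677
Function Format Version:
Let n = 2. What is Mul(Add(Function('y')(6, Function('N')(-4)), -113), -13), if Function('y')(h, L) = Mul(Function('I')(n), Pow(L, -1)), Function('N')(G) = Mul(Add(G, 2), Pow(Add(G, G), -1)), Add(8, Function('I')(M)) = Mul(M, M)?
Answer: 1677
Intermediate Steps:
Function('I')(M) = Add(-8, Pow(M, 2)) (Function('I')(M) = Add(-8, Mul(M, M)) = Add(-8, Pow(M, 2)))
Function('N')(G) = Mul(Rational(1, 2), Pow(G, -1), Add(2, G)) (Function('N')(G) = Mul(Add(2, G), Pow(Mul(2, G), -1)) = Mul(Add(2, G), Mul(Rational(1, 2), Pow(G, -1))) = Mul(Rational(1, 2), Pow(G, -1), Add(2, G)))
Function('y')(h, L) = Mul(-4, Pow(L, -1)) (Function('y')(h, L) = Mul(Add(-8, Pow(2, 2)), Pow(L, -1)) = Mul(Add(-8, 4), Pow(L, -1)) = Mul(-4, Pow(L, -1)))
Mul(Add(Function('y')(6, Function('N')(-4)), -113), -13) = Mul(Add(Mul(-4, Pow(Mul(Rational(1, 2), Pow(-4, -1), Add(2, -4)), -1)), -113), -13) = Mul(Add(Mul(-4, Pow(Mul(Rational(1, 2), Rational(-1, 4), -2), -1)), -113), -13) = Mul(Add(Mul(-4, Pow(Rational(1, 4), -1)), -113), -13) = Mul(Add(Mul(-4, 4), -113), -13) = Mul(Add(-16, -113), -13) = Mul(-129, -13) = 1677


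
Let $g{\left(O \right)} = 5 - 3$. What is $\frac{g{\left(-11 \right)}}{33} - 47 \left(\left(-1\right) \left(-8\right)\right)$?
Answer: $- \frac{12406}{33} \approx -375.94$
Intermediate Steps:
$g{\left(O \right)} = 2$ ($g{\left(O \right)} = 5 - 3 = 2$)
$\frac{g{\left(-11 \right)}}{33} - 47 \left(\left(-1\right) \left(-8\right)\right) = \frac{2}{33} - 47 \left(\left(-1\right) \left(-8\right)\right) = 2 \cdot \frac{1}{33} - 376 = \frac{2}{33} - 376 = - \frac{12406}{33}$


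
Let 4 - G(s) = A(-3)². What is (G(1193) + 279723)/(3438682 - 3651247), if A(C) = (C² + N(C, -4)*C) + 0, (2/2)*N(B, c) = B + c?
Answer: -278827/212565 ≈ -1.3117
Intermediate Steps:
N(B, c) = B + c
A(C) = C² + C*(-4 + C) (A(C) = (C² + (C - 4)*C) + 0 = (C² + (-4 + C)*C) + 0 = (C² + C*(-4 + C)) + 0 = C² + C*(-4 + C))
G(s) = -896 (G(s) = 4 - (2*(-3)*(-2 - 3))² = 4 - (2*(-3)*(-5))² = 4 - 1*30² = 4 - 1*900 = 4 - 900 = -896)
(G(1193) + 279723)/(3438682 - 3651247) = (-896 + 279723)/(3438682 - 3651247) = 278827/(-212565) = 278827*(-1/212565) = -278827/212565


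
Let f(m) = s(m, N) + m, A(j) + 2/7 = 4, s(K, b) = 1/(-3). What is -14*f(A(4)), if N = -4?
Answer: -142/3 ≈ -47.333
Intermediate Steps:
s(K, b) = -⅓
A(j) = 26/7 (A(j) = -2/7 + 4 = 26/7)
f(m) = -⅓ + m
-14*f(A(4)) = -14*(-⅓ + 26/7) = -14*71/21 = -142/3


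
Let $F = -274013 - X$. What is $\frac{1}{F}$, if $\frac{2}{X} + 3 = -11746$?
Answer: $- \frac{11749}{3219378735} \approx -3.6495 \cdot 10^{-6}$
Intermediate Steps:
$X = - \frac{2}{11749}$ ($X = \frac{2}{-3 - 11746} = \frac{2}{-11749} = 2 \left(- \frac{1}{11749}\right) = - \frac{2}{11749} \approx -0.00017023$)
$F = - \frac{3219378735}{11749}$ ($F = -274013 - - \frac{2}{11749} = -274013 + \frac{2}{11749} = - \frac{3219378735}{11749} \approx -2.7401 \cdot 10^{5}$)
$\frac{1}{F} = \frac{1}{- \frac{3219378735}{11749}} = - \frac{11749}{3219378735}$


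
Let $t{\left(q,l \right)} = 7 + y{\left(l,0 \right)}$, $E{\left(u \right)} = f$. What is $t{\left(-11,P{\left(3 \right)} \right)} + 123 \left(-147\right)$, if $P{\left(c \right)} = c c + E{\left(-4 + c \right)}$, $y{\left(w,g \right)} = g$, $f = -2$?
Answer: $-18074$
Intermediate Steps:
$E{\left(u \right)} = -2$
$P{\left(c \right)} = -2 + c^{2}$ ($P{\left(c \right)} = c c - 2 = c^{2} - 2 = -2 + c^{2}$)
$t{\left(q,l \right)} = 7$ ($t{\left(q,l \right)} = 7 + 0 = 7$)
$t{\left(-11,P{\left(3 \right)} \right)} + 123 \left(-147\right) = 7 + 123 \left(-147\right) = 7 - 18081 = -18074$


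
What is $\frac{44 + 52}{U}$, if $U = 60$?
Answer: $\frac{8}{5} \approx 1.6$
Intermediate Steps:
$\frac{44 + 52}{U} = \frac{44 + 52}{60} = \frac{1}{60} \cdot 96 = \frac{8}{5}$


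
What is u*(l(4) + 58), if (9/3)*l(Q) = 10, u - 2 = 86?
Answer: 16192/3 ≈ 5397.3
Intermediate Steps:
u = 88 (u = 2 + 86 = 88)
l(Q) = 10/3 (l(Q) = (⅓)*10 = 10/3)
u*(l(4) + 58) = 88*(10/3 + 58) = 88*(184/3) = 16192/3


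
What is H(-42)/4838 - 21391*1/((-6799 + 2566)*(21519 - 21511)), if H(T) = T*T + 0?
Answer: 81612877/81917016 ≈ 0.99629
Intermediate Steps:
H(T) = T² (H(T) = T² + 0 = T²)
H(-42)/4838 - 21391*1/((-6799 + 2566)*(21519 - 21511)) = (-42)²/4838 - 21391*1/((-6799 + 2566)*(21519 - 21511)) = 1764*(1/4838) - 21391/(8*(-4233)) = 882/2419 - 21391/(-33864) = 882/2419 - 21391*(-1/33864) = 882/2419 + 21391/33864 = 81612877/81917016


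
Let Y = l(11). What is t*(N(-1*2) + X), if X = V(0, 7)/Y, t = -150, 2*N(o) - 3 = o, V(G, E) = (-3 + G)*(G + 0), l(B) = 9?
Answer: -75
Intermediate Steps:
V(G, E) = G*(-3 + G) (V(G, E) = (-3 + G)*G = G*(-3 + G))
N(o) = 3/2 + o/2
Y = 9
X = 0 (X = (0*(-3 + 0))/9 = (0*(-3))*(⅑) = 0*(⅑) = 0)
t*(N(-1*2) + X) = -150*((3/2 + (-1*2)/2) + 0) = -150*((3/2 + (½)*(-2)) + 0) = -150*((3/2 - 1) + 0) = -150*(½ + 0) = -150*½ = -75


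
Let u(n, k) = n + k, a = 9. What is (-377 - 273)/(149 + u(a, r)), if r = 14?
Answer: -325/86 ≈ -3.7791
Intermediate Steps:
u(n, k) = k + n
(-377 - 273)/(149 + u(a, r)) = (-377 - 273)/(149 + (14 + 9)) = -650/(149 + 23) = -650/172 = -650*1/172 = -325/86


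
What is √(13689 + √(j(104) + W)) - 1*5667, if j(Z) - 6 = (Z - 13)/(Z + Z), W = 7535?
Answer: -5667 + √(54756 + 3*√13407)/2 ≈ -5549.6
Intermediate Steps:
j(Z) = 6 + (-13 + Z)/(2*Z) (j(Z) = 6 + (Z - 13)/(Z + Z) = 6 + (-13 + Z)/((2*Z)) = 6 + (-13 + Z)*(1/(2*Z)) = 6 + (-13 + Z)/(2*Z))
√(13689 + √(j(104) + W)) - 1*5667 = √(13689 + √((13/2)*(-1 + 104)/104 + 7535)) - 1*5667 = √(13689 + √((13/2)*(1/104)*103 + 7535)) - 5667 = √(13689 + √(103/16 + 7535)) - 5667 = √(13689 + √(120663/16)) - 5667 = √(13689 + 3*√13407/4) - 5667 = -5667 + √(13689 + 3*√13407/4)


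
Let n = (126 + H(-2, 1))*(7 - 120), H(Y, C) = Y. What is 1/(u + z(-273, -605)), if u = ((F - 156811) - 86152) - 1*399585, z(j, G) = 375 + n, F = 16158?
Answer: -1/640027 ≈ -1.5624e-6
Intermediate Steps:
n = -14012 (n = (126 - 2)*(7 - 120) = 124*(-113) = -14012)
z(j, G) = -13637 (z(j, G) = 375 - 14012 = -13637)
u = -626390 (u = ((16158 - 156811) - 86152) - 1*399585 = (-140653 - 86152) - 399585 = -226805 - 399585 = -626390)
1/(u + z(-273, -605)) = 1/(-626390 - 13637) = 1/(-640027) = -1/640027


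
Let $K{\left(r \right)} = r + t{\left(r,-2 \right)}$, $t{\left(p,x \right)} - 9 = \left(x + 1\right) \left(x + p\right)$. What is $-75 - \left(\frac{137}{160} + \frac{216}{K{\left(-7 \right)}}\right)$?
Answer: $- \frac{168067}{1760} \approx -95.493$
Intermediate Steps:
$t{\left(p,x \right)} = 9 + \left(1 + x\right) \left(p + x\right)$ ($t{\left(p,x \right)} = 9 + \left(x + 1\right) \left(x + p\right) = 9 + \left(1 + x\right) \left(p + x\right)$)
$K{\left(r \right)} = 11$ ($K{\left(r \right)} = r + \left(9 + r - 2 + \left(-2\right)^{2} + r \left(-2\right)\right) = r + \left(9 + r - 2 + 4 - 2 r\right) = r - \left(-11 + r\right) = 11$)
$-75 - \left(\frac{137}{160} + \frac{216}{K{\left(-7 \right)}}\right) = -75 - \left(\frac{137}{160} + \frac{216}{11}\right) = -75 - \left(\frac{216}{11} + \frac{137}{160}\right) = -75 - \frac{36067}{1760} = - \frac{168067}{1760}$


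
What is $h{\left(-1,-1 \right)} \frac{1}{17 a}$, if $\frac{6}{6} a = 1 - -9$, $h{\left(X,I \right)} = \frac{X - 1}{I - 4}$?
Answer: $\frac{1}{425} \approx 0.0023529$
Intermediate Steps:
$h{\left(X,I \right)} = \frac{-1 + X}{-4 + I}$
$a = 10$ ($a = 1 - -9 = 1 + 9 = 10$)
$h{\left(-1,-1 \right)} \frac{1}{17 a} = \frac{-1 - 1}{-4 - 1} \frac{1}{17 \cdot 10} = \frac{1}{-5} \left(-2\right) \frac{1}{17} \cdot \frac{1}{10} = \left(- \frac{1}{5}\right) \left(-2\right) \frac{1}{170} = \frac{2}{5} \cdot \frac{1}{170} = \frac{1}{425}$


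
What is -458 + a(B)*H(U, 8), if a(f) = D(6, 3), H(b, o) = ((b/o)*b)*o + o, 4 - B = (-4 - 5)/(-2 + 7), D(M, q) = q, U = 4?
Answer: -386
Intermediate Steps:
B = 29/5 (B = 4 - (-4 - 5)/(-2 + 7) = 4 - (-9)/5 = 4 - 1*(-9/5) = 4 + 9/5 = 29/5 ≈ 5.8000)
H(b, o) = o + b**2 (H(b, o) = (b**2/o)*o + o = b**2 + o = o + b**2)
a(f) = 3
-458 + a(B)*H(U, 8) = -458 + 3*(8 + 4**2) = -458 + 3*(8 + 16) = -458 + 3*24 = -458 + 72 = -386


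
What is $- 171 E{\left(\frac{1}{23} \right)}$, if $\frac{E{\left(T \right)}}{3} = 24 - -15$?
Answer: $-20007$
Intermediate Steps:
$E{\left(T \right)} = 117$ ($E{\left(T \right)} = 3 \left(24 - -15\right) = 3 \left(24 + 15\right) = 3 \cdot 39 = 117$)
$- 171 E{\left(\frac{1}{23} \right)} = \left(-171\right) 117 = -20007$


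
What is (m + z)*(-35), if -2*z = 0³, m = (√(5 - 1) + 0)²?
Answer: -140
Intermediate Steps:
m = 4 (m = (√4 + 0)² = (2 + 0)² = 2² = 4)
z = 0 (z = -½*0³ = -½*0 = 0)
(m + z)*(-35) = (4 + 0)*(-35) = 4*(-35) = -140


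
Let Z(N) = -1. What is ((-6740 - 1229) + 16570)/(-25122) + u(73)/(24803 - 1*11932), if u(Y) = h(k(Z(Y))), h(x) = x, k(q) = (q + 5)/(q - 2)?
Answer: -110736967/323345262 ≈ -0.34247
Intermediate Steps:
k(q) = (5 + q)/(-2 + q)
u(Y) = -4/3 (u(Y) = (5 - 1)/(-2 - 1) = 4/(-3) = -1/3*4 = -4/3)
((-6740 - 1229) + 16570)/(-25122) + u(73)/(24803 - 1*11932) = ((-6740 - 1229) + 16570)/(-25122) - 4/(3*(24803 - 1*11932)) = (-7969 + 16570)*(-1/25122) - 4/(3*(24803 - 11932)) = 8601*(-1/25122) - 4/3/12871 = -2867/8374 - 4/3*1/12871 = -2867/8374 - 4/38613 = -110736967/323345262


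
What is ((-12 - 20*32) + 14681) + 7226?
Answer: 21255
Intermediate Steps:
((-12 - 20*32) + 14681) + 7226 = ((-12 - 640) + 14681) + 7226 = (-652 + 14681) + 7226 = 14029 + 7226 = 21255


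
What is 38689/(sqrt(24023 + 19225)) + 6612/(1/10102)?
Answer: 66794424 + 38689*sqrt(2703)/10812 ≈ 6.6795e+7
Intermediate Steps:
38689/(sqrt(24023 + 19225)) + 6612/(1/10102) = 38689/(sqrt(43248)) + 6612/(1/10102) = 38689/((4*sqrt(2703))) + 6612*10102 = 38689*(sqrt(2703)/10812) + 66794424 = 38689*sqrt(2703)/10812 + 66794424 = 66794424 + 38689*sqrt(2703)/10812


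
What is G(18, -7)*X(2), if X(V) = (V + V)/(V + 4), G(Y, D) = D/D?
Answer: 2/3 ≈ 0.66667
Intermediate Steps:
G(Y, D) = 1
X(V) = 2*V/(4 + V) (X(V) = (2*V)/(4 + V) = 2*V/(4 + V))
G(18, -7)*X(2) = 1*(2*2/(4 + 2)) = 1*(2*2/6) = 1*(2*2*(1/6)) = 1*(2/3) = 2/3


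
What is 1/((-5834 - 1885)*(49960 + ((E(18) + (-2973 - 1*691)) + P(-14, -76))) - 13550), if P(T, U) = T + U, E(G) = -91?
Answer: -1/355975235 ≈ -2.8092e-9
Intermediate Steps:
1/((-5834 - 1885)*(49960 + ((E(18) + (-2973 - 1*691)) + P(-14, -76))) - 13550) = 1/((-5834 - 1885)*(49960 + ((-91 + (-2973 - 1*691)) + (-14 - 76))) - 13550) = 1/(-7719*(49960 + ((-91 + (-2973 - 691)) - 90)) - 13550) = 1/(-7719*(49960 + ((-91 - 3664) - 90)) - 13550) = 1/(-7719*(49960 + (-3755 - 90)) - 13550) = 1/(-7719*(49960 - 3845) - 13550) = 1/(-7719*46115 - 13550) = 1/(-355961685 - 13550) = 1/(-355975235) = -1/355975235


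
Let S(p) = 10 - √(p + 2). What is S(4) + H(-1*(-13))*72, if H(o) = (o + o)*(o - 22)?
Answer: -16838 - √6 ≈ -16840.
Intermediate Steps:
H(o) = 2*o*(-22 + o) (H(o) = (2*o)*(-22 + o) = 2*o*(-22 + o))
S(p) = 10 - √(2 + p)
S(4) + H(-1*(-13))*72 = (10 - √(2 + 4)) + (2*(-1*(-13))*(-22 - 1*(-13)))*72 = (10 - √6) + (2*13*(-22 + 13))*72 = (10 - √6) + (2*13*(-9))*72 = (10 - √6) - 234*72 = (10 - √6) - 16848 = -16838 - √6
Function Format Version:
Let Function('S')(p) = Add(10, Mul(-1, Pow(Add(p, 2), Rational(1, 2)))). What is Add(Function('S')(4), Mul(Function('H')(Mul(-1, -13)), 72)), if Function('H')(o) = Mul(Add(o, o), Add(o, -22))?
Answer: Add(-16838, Mul(-1, Pow(6, Rational(1, 2)))) ≈ -16840.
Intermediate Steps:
Function('H')(o) = Mul(2, o, Add(-22, o)) (Function('H')(o) = Mul(Mul(2, o), Add(-22, o)) = Mul(2, o, Add(-22, o)))
Function('S')(p) = Add(10, Mul(-1, Pow(Add(2, p), Rational(1, 2))))
Add(Function('S')(4), Mul(Function('H')(Mul(-1, -13)), 72)) = Add(Add(10, Mul(-1, Pow(Add(2, 4), Rational(1, 2)))), Mul(Mul(2, Mul(-1, -13), Add(-22, Mul(-1, -13))), 72)) = Add(Add(10, Mul(-1, Pow(6, Rational(1, 2)))), Mul(Mul(2, 13, Add(-22, 13)), 72)) = Add(Add(10, Mul(-1, Pow(6, Rational(1, 2)))), Mul(Mul(2, 13, -9), 72)) = Add(Add(10, Mul(-1, Pow(6, Rational(1, 2)))), Mul(-234, 72)) = Add(Add(10, Mul(-1, Pow(6, Rational(1, 2)))), -16848) = Add(-16838, Mul(-1, Pow(6, Rational(1, 2))))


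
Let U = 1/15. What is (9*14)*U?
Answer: 42/5 ≈ 8.4000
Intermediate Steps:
U = 1/15 ≈ 0.066667
(9*14)*U = (9*14)*(1/15) = 126*(1/15) = 42/5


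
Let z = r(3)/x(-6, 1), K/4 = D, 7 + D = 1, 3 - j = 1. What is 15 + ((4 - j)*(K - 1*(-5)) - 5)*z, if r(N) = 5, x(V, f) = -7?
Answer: 320/7 ≈ 45.714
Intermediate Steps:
j = 2 (j = 3 - 1*1 = 3 - 1 = 2)
D = -6 (D = -7 + 1 = -6)
K = -24 (K = 4*(-6) = -24)
z = -5/7 (z = 5/(-7) = 5*(-⅐) = -5/7 ≈ -0.71429)
15 + ((4 - j)*(K - 1*(-5)) - 5)*z = 15 + ((4 - 1*2)*(-24 - 1*(-5)) - 5)*(-5/7) = 15 + ((4 - 2)*(-24 + 5) - 5)*(-5/7) = 15 + (2*(-19) - 5)*(-5/7) = 15 + (-38 - 5)*(-5/7) = 15 - 43*(-5/7) = 15 + 215/7 = 320/7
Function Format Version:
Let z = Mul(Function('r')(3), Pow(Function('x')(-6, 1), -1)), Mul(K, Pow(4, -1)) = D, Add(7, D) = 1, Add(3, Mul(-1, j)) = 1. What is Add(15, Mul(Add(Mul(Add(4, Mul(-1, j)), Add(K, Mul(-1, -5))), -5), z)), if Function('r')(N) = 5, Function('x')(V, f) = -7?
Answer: Rational(320, 7) ≈ 45.714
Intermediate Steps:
j = 2 (j = Add(3, Mul(-1, 1)) = Add(3, -1) = 2)
D = -6 (D = Add(-7, 1) = -6)
K = -24 (K = Mul(4, -6) = -24)
z = Rational(-5, 7) (z = Mul(5, Pow(-7, -1)) = Mul(5, Rational(-1, 7)) = Rational(-5, 7) ≈ -0.71429)
Add(15, Mul(Add(Mul(Add(4, Mul(-1, j)), Add(K, Mul(-1, -5))), -5), z)) = Add(15, Mul(Add(Mul(Add(4, Mul(-1, 2)), Add(-24, Mul(-1, -5))), -5), Rational(-5, 7))) = Add(15, Mul(Add(Mul(Add(4, -2), Add(-24, 5)), -5), Rational(-5, 7))) = Add(15, Mul(Add(Mul(2, -19), -5), Rational(-5, 7))) = Add(15, Mul(Add(-38, -5), Rational(-5, 7))) = Add(15, Mul(-43, Rational(-5, 7))) = Add(15, Rational(215, 7)) = Rational(320, 7)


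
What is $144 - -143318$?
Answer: $143462$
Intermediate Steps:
$144 - -143318 = 144 + 143318 = 143462$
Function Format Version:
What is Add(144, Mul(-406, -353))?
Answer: 143462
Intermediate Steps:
Add(144, Mul(-406, -353)) = Add(144, 143318) = 143462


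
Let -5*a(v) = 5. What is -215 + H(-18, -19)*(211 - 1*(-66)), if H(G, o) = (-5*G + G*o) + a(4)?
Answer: 119172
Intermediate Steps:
a(v) = -1 (a(v) = -⅕*5 = -1)
H(G, o) = -1 - 5*G + G*o (H(G, o) = (-5*G + G*o) - 1 = -1 - 5*G + G*o)
-215 + H(-18, -19)*(211 - 1*(-66)) = -215 + (-1 - 5*(-18) - 18*(-19))*(211 - 1*(-66)) = -215 + (-1 + 90 + 342)*(211 + 66) = -215 + 431*277 = -215 + 119387 = 119172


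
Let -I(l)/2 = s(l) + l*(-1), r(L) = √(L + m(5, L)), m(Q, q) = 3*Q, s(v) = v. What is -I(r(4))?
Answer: 0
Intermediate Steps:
r(L) = √(15 + L) (r(L) = √(L + 3*5) = √(L + 15) = √(15 + L))
I(l) = 0 (I(l) = -2*(l + l*(-1)) = -2*(l - l) = -2*0 = 0)
-I(r(4)) = -1*0 = 0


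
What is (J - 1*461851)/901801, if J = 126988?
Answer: -334863/901801 ≈ -0.37133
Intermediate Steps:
(J - 1*461851)/901801 = (126988 - 1*461851)/901801 = (126988 - 461851)*(1/901801) = -334863*1/901801 = -334863/901801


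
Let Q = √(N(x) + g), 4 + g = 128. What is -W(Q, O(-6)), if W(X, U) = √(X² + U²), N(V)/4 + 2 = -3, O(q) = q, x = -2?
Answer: -2*√35 ≈ -11.832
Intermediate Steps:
N(V) = -20 (N(V) = -8 + 4*(-3) = -8 - 12 = -20)
g = 124 (g = -4 + 128 = 124)
Q = 2*√26 (Q = √(-20 + 124) = √104 = 2*√26 ≈ 10.198)
W(X, U) = √(U² + X²)
-W(Q, O(-6)) = -√((-6)² + (2*√26)²) = -√(36 + 104) = -√140 = -2*√35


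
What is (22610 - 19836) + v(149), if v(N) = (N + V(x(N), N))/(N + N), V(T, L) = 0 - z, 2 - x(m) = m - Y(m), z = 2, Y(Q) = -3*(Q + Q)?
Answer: 826799/298 ≈ 2774.5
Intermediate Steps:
Y(Q) = -6*Q
x(m) = 2 - 7*m (x(m) = 2 - (m - (-6)*m) = 2 - (m + 6*m) = 2 - 7*m)
V(T, L) = -2 (V(T, L) = 0 - 1*2 = 0 - 2 = -2)
v(N) = (-2 + N)/(2*N) (v(N) = (N - 2)/(N + N) = (-2 + N)/((2*N)) = (-2 + N)*(1/(2*N)) = (-2 + N)/(2*N))
(22610 - 19836) + v(149) = (22610 - 19836) + (1/2)*(-2 + 149)/149 = 2774 + (1/2)*(1/149)*147 = 2774 + 147/298 = 826799/298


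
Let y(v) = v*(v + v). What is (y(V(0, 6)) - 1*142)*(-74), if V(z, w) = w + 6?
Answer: -10804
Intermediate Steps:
V(z, w) = 6 + w
y(v) = 2*v² (y(v) = v*(2*v) = 2*v²)
(y(V(0, 6)) - 1*142)*(-74) = (2*(6 + 6)² - 1*142)*(-74) = (2*12² - 142)*(-74) = (2*144 - 142)*(-74) = (288 - 142)*(-74) = 146*(-74) = -10804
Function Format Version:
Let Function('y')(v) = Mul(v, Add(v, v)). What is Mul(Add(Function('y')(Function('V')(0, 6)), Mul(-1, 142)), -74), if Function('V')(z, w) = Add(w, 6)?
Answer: -10804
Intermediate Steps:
Function('V')(z, w) = Add(6, w)
Function('y')(v) = Mul(2, Pow(v, 2)) (Function('y')(v) = Mul(v, Mul(2, v)) = Mul(2, Pow(v, 2)))
Mul(Add(Function('y')(Function('V')(0, 6)), Mul(-1, 142)), -74) = Mul(Add(Mul(2, Pow(Add(6, 6), 2)), Mul(-1, 142)), -74) = Mul(Add(Mul(2, Pow(12, 2)), -142), -74) = Mul(Add(Mul(2, 144), -142), -74) = Mul(Add(288, -142), -74) = Mul(146, -74) = -10804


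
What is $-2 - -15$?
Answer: $13$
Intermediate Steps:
$-2 - -15 = -2 + 15 = 13$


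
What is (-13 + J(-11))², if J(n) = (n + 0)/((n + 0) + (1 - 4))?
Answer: 29241/196 ≈ 149.19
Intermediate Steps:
J(n) = n/(-3 + n) (J(n) = n/(n - 3) = n/(-3 + n))
(-13 + J(-11))² = (-13 - 11/(-3 - 11))² = (-13 - 11/(-14))² = (-13 - 11*(-1/14))² = (-13 + 11/14)² = (-171/14)² = 29241/196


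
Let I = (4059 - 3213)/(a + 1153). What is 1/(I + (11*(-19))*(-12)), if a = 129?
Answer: 641/1608051 ≈ 0.00039862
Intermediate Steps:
I = 423/641 (I = (4059 - 3213)/(129 + 1153) = 846/1282 = 846*(1/1282) = 423/641 ≈ 0.65991)
1/(I + (11*(-19))*(-12)) = 1/(423/641 + (11*(-19))*(-12)) = 1/(423/641 - 209*(-12)) = 1/(423/641 + 2508) = 1/(1608051/641) = 641/1608051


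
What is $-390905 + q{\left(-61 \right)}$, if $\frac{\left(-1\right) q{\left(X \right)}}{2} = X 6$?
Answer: $-390173$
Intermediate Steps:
$q{\left(X \right)} = - 12 X$ ($q{\left(X \right)} = - 2 X 6 = - 2 \cdot 6 X = - 12 X$)
$-390905 + q{\left(-61 \right)} = -390905 - -732 = -390905 + 732 = -390173$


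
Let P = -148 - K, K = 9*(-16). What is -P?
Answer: 4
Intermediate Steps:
K = -144
P = -4 (P = -148 - 1*(-144) = -148 + 144 = -4)
-P = -1*(-4) = 4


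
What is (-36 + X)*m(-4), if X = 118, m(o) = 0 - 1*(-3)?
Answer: 246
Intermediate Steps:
m(o) = 3 (m(o) = 0 + 3 = 3)
(-36 + X)*m(-4) = (-36 + 118)*3 = 82*3 = 246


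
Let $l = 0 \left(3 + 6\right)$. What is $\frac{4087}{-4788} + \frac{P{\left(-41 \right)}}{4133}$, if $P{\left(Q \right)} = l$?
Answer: $- \frac{4087}{4788} \approx -0.85359$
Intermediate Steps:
$l = 0$ ($l = 0 \cdot 9 = 0$)
$P{\left(Q \right)} = 0$
$\frac{4087}{-4788} + \frac{P{\left(-41 \right)}}{4133} = \frac{4087}{-4788} + \frac{0}{4133} = 4087 \left(- \frac{1}{4788}\right) + 0 \cdot \frac{1}{4133} = - \frac{4087}{4788} + 0 = - \frac{4087}{4788}$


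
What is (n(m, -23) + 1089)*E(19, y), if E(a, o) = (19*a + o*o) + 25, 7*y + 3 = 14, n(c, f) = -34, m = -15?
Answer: 20081925/49 ≈ 4.0984e+5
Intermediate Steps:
y = 11/7 (y = -3/7 + (1/7)*14 = -3/7 + 2 = 11/7 ≈ 1.5714)
E(a, o) = 25 + o**2 + 19*a (E(a, o) = (19*a + o**2) + 25 = (o**2 + 19*a) + 25 = 25 + o**2 + 19*a)
(n(m, -23) + 1089)*E(19, y) = (-34 + 1089)*(25 + (11/7)**2 + 19*19) = 1055*(25 + 121/49 + 361) = 1055*(19035/49) = 20081925/49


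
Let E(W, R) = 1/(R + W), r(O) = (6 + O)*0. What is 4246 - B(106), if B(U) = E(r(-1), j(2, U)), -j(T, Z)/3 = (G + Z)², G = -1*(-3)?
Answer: 151340179/35643 ≈ 4246.0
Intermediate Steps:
G = 3
r(O) = 0
j(T, Z) = -3*(3 + Z)²
B(U) = -1/(3*(3 + U)²) (B(U) = 1/(-3*(3 + U)² + 0) = 1/(-3*(3 + U)²) = -1/(3*(3 + U)²))
4246 - B(106) = 4246 - (-1)/(3*(3 + 106)²) = 4246 - (-1)/(3*109²) = 4246 - (-1)/(3*11881) = 4246 - 1*(-1/35643) = 4246 + 1/35643 = 151340179/35643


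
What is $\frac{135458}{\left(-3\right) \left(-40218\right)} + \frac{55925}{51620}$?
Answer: $\frac{1373991691}{622815948} \approx 2.2061$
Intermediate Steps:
$\frac{135458}{\left(-3\right) \left(-40218\right)} + \frac{55925}{51620} = \frac{135458}{120654} + 55925 \cdot \frac{1}{51620} = 135458 \cdot \frac{1}{120654} + \frac{11185}{10324} = \frac{67729}{60327} + \frac{11185}{10324} = \frac{1373991691}{622815948}$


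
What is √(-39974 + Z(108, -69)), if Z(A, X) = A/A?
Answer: I*√39973 ≈ 199.93*I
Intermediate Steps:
Z(A, X) = 1
√(-39974 + Z(108, -69)) = √(-39974 + 1) = √(-39973) = I*√39973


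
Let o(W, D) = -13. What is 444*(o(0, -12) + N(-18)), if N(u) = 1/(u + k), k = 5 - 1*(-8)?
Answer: -29304/5 ≈ -5860.8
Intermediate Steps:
k = 13 (k = 5 + 8 = 13)
N(u) = 1/(13 + u) (N(u) = 1/(u + 13) = 1/(13 + u))
444*(o(0, -12) + N(-18)) = 444*(-13 + 1/(13 - 18)) = 444*(-13 + 1/(-5)) = 444*(-13 - ⅕) = 444*(-66/5) = -29304/5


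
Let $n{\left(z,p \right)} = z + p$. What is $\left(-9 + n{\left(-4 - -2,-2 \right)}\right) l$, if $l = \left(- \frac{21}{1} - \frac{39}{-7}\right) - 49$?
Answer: $\frac{5863}{7} \approx 837.57$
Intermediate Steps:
$l = - \frac{451}{7}$ ($l = \left(\left(-21\right) 1 - - \frac{39}{7}\right) - 49 = \left(-21 + \frac{39}{7}\right) - 49 = - \frac{108}{7} - 49 = - \frac{451}{7} \approx -64.429$)
$n{\left(z,p \right)} = p + z$
$\left(-9 + n{\left(-4 - -2,-2 \right)}\right) l = \left(-9 - 4\right) \left(- \frac{451}{7}\right) = \left(-13\right) \left(- \frac{451}{7}\right) = \frac{5863}{7}$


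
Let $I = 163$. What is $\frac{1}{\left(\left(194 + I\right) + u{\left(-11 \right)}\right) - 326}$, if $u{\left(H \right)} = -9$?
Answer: $\frac{1}{22} \approx 0.045455$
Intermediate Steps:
$\frac{1}{\left(\left(194 + I\right) + u{\left(-11 \right)}\right) - 326} = \frac{1}{\left(\left(194 + 163\right) - 9\right) - 326} = \frac{1}{\left(357 - 9\right) - 326} = \frac{1}{348 - 326} = \frac{1}{22}$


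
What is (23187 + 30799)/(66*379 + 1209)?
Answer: 53986/26223 ≈ 2.0587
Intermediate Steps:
(23187 + 30799)/(66*379 + 1209) = 53986/(25014 + 1209) = 53986/26223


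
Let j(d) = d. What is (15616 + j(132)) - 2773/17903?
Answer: 281933671/17903 ≈ 15748.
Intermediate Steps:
(15616 + j(132)) - 2773/17903 = (15616 + 132) - 2773/17903 = 15748 - 2773*1/17903 = 15748 - 2773/17903 = 281933671/17903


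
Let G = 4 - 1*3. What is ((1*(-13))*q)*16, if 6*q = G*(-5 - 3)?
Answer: 832/3 ≈ 277.33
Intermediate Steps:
G = 1 (G = 4 - 3 = 1)
q = -4/3 (q = (1*(-5 - 3))/6 = (1*(-8))/6 = (⅙)*(-8) = -4/3 ≈ -1.3333)
((1*(-13))*q)*16 = ((1*(-13))*(-4/3))*16 = -13*(-4/3)*16 = (52/3)*16 = 832/3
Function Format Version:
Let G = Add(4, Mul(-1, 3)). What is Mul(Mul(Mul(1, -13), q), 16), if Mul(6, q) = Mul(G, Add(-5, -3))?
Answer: Rational(832, 3) ≈ 277.33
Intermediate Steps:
G = 1 (G = Add(4, -3) = 1)
q = Rational(-4, 3) (q = Mul(Rational(1, 6), Mul(1, Add(-5, -3))) = Mul(Rational(1, 6), Mul(1, -8)) = Mul(Rational(1, 6), -8) = Rational(-4, 3) ≈ -1.3333)
Mul(Mul(Mul(1, -13), q), 16) = Mul(Mul(Mul(1, -13), Rational(-4, 3)), 16) = Mul(Mul(-13, Rational(-4, 3)), 16) = Mul(Rational(52, 3), 16) = Rational(832, 3)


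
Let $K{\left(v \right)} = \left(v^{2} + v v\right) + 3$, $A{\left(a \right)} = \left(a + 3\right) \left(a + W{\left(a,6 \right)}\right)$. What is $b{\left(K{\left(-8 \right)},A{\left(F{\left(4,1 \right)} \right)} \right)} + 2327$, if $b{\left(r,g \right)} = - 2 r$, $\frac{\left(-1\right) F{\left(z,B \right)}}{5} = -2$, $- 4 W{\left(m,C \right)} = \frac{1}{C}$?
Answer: $2065$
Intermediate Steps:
$W{\left(m,C \right)} = - \frac{1}{4 C}$
$F{\left(z,B \right)} = 10$ ($F{\left(z,B \right)} = \left(-5\right) \left(-2\right) = 10$)
$A{\left(a \right)} = \left(3 + a\right) \left(- \frac{1}{24} + a\right)$ ($A{\left(a \right)} = \left(a + 3\right) \left(a - \frac{1}{4 \cdot 6}\right) = \left(3 + a\right) \left(a - \frac{1}{24}\right) = \left(3 + a\right) \left(- \frac{1}{24} + a\right)$)
$K{\left(v \right)} = 3 + 2 v^{2}$ ($K{\left(v \right)} = \left(v^{2} + v^{2}\right) + 3 = 2 v^{2} + 3 = 3 + 2 v^{2}$)
$b{\left(K{\left(-8 \right)},A{\left(F{\left(4,1 \right)} \right)} \right)} + 2327 = - 2 \left(3 + 2 \left(-8\right)^{2}\right) + 2327 = - 2 \left(3 + 2 \cdot 64\right) + 2327 = - 2 \left(3 + 128\right) + 2327 = \left(-2\right) 131 + 2327 = -262 + 2327 = 2065$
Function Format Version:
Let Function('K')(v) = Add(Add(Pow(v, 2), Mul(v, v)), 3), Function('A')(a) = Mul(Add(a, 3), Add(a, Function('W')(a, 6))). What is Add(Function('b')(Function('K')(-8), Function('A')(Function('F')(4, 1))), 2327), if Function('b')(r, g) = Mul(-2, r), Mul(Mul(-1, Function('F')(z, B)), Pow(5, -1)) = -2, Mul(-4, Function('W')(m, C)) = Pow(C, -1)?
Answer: 2065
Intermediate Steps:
Function('W')(m, C) = Mul(Rational(-1, 4), Pow(C, -1))
Function('F')(z, B) = 10 (Function('F')(z, B) = Mul(-5, -2) = 10)
Function('A')(a) = Mul(Add(3, a), Add(Rational(-1, 24), a)) (Function('A')(a) = Mul(Add(a, 3), Add(a, Mul(Rational(-1, 4), Pow(6, -1)))) = Mul(Add(3, a), Add(a, Mul(Rational(-1, 4), Rational(1, 6)))) = Mul(Add(3, a), Add(a, Rational(-1, 24))) = Mul(Add(3, a), Add(Rational(-1, 24), a)))
Function('K')(v) = Add(3, Mul(2, Pow(v, 2))) (Function('K')(v) = Add(Add(Pow(v, 2), Pow(v, 2)), 3) = Add(Mul(2, Pow(v, 2)), 3) = Add(3, Mul(2, Pow(v, 2))))
Add(Function('b')(Function('K')(-8), Function('A')(Function('F')(4, 1))), 2327) = Add(Mul(-2, Add(3, Mul(2, Pow(-8, 2)))), 2327) = Add(Mul(-2, Add(3, Mul(2, 64))), 2327) = Add(Mul(-2, Add(3, 128)), 2327) = Add(Mul(-2, 131), 2327) = Add(-262, 2327) = 2065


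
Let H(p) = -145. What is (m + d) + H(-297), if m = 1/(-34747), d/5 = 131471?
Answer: 22836075869/34747 ≈ 6.5721e+5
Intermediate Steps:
d = 657355 (d = 5*131471 = 657355)
m = -1/34747 ≈ -2.8779e-5
(m + d) + H(-297) = (-1/34747 + 657355) - 145 = 22841114184/34747 - 145 = 22836075869/34747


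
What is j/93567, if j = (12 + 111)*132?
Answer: 5412/31189 ≈ 0.17352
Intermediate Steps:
j = 16236 (j = 123*132 = 16236)
j/93567 = 16236/93567 = 16236*(1/93567) = 5412/31189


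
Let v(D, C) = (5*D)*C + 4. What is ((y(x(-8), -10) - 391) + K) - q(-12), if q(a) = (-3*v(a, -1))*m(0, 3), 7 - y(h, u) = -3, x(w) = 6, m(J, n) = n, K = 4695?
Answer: 4890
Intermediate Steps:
v(D, C) = 4 + 5*C*D (v(D, C) = 5*C*D + 4 = 4 + 5*C*D)
y(h, u) = 10 (y(h, u) = 7 - 1*(-3) = 7 + 3 = 10)
q(a) = -36 + 45*a (q(a) = -3*(4 + 5*(-1)*a)*3 = -3*(4 - 5*a)*3 = (-12 + 15*a)*3 = -36 + 45*a)
((y(x(-8), -10) - 391) + K) - q(-12) = ((10 - 391) + 4695) - (-36 + 45*(-12)) = (-381 + 4695) - (-36 - 540) = 4314 - 1*(-576) = 4314 + 576 = 4890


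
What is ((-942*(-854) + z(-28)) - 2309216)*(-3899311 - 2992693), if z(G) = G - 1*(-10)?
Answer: 10370853291064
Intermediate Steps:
z(G) = 10 + G (z(G) = G + 10 = 10 + G)
((-942*(-854) + z(-28)) - 2309216)*(-3899311 - 2992693) = ((-942*(-854) + (10 - 28)) - 2309216)*(-3899311 - 2992693) = ((804468 - 18) - 2309216)*(-6892004) = (804450 - 2309216)*(-6892004) = -1504766*(-6892004) = 10370853291064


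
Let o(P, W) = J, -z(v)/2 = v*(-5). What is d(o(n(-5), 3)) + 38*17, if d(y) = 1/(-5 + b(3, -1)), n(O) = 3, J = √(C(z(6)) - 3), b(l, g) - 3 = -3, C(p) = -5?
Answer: 3229/5 ≈ 645.80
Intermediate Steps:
z(v) = 10*v (z(v) = -2*v*(-5) = -(-10)*v = 10*v)
b(l, g) = 0 (b(l, g) = 3 - 3 = 0)
J = 2*I*√2 (J = √(-5 - 3) = √(-8) = 2*I*√2 ≈ 2.8284*I)
o(P, W) = 2*I*√2
d(y) = -⅕ (d(y) = 1/(-5 + 0) = 1/(-5) = -⅕)
d(o(n(-5), 3)) + 38*17 = -⅕ + 38*17 = -⅕ + 646 = 3229/5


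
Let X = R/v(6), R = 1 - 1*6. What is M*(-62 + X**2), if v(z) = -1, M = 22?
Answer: -814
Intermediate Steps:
R = -5 (R = 1 - 6 = -5)
X = 5 (X = -5/(-1) = -5*(-1) = 5)
M*(-62 + X**2) = 22*(-62 + 5**2) = 22*(-62 + 25) = 22*(-37) = -814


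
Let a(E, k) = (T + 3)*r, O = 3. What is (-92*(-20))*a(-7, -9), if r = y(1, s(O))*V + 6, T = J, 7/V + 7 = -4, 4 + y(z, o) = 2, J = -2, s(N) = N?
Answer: 147200/11 ≈ 13382.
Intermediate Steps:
y(z, o) = -2 (y(z, o) = -4 + 2 = -2)
V = -7/11 (V = 7/(-7 - 4) = 7/(-11) = 7*(-1/11) = -7/11 ≈ -0.63636)
T = -2
r = 80/11 (r = -2*(-7/11) + 6 = 14/11 + 6 = 80/11 ≈ 7.2727)
a(E, k) = 80/11 (a(E, k) = (-2 + 3)*(80/11) = 1*(80/11) = 80/11)
(-92*(-20))*a(-7, -9) = -92*(-20)*(80/11) = 1840*(80/11) = 147200/11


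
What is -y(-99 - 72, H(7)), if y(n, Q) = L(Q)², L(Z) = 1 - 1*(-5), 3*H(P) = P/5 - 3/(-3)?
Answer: -36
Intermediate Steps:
H(P) = ⅓ + P/15 (H(P) = (P/5 - 3/(-3))/3 = (P*(⅕) - 3*(-⅓))/3 = (P/5 + 1)/3 = (1 + P/5)/3 = ⅓ + P/15)
L(Z) = 6 (L(Z) = 1 + 5 = 6)
y(n, Q) = 36 (y(n, Q) = 6² = 36)
-y(-99 - 72, H(7)) = -1*36 = -36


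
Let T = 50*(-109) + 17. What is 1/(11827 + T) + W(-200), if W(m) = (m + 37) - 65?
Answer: -1457831/6394 ≈ -228.00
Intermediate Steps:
W(m) = -28 + m (W(m) = (37 + m) - 65 = -28 + m)
T = -5433 (T = -5450 + 17 = -5433)
1/(11827 + T) + W(-200) = 1/(11827 - 5433) + (-28 - 200) = 1/6394 - 228 = -1457831/6394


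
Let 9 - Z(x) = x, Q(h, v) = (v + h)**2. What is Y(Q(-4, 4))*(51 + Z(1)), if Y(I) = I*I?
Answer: 0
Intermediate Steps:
Q(h, v) = (h + v)**2
Z(x) = 9 - x
Y(I) = I**2
Y(Q(-4, 4))*(51 + Z(1)) = ((-4 + 4)**2)**2*(51 + (9 - 1*1)) = (0**2)**2*(51 + (9 - 1)) = 0**2*(51 + 8) = 0*59 = 0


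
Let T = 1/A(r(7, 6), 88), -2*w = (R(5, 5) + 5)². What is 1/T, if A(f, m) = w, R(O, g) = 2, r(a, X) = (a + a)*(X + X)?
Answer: -49/2 ≈ -24.500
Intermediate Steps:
r(a, X) = 4*X*a (r(a, X) = (2*a)*(2*X) = 4*X*a)
w = -49/2 (w = -(2 + 5)²/2 = -½*7² = -½*49 = -49/2 ≈ -24.500)
A(f, m) = -49/2
T = -2/49 (T = 1/(-49/2) = -2/49 ≈ -0.040816)
1/T = 1/(-2/49) = -49/2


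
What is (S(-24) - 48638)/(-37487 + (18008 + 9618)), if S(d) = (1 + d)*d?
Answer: 48086/9861 ≈ 4.8764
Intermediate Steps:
S(d) = d*(1 + d)
(S(-24) - 48638)/(-37487 + (18008 + 9618)) = (-24*(1 - 24) - 48638)/(-37487 + (18008 + 9618)) = (-24*(-23) - 48638)/(-37487 + 27626) = (552 - 48638)/(-9861) = -48086*(-1/9861) = 48086/9861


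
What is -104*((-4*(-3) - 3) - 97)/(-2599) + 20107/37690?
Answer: -292680787/97956310 ≈ -2.9879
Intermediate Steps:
-104*((-4*(-3) - 3) - 97)/(-2599) + 20107/37690 = -104*((12 - 3) - 97)*(-1/2599) + 20107*(1/37690) = -104*(9 - 97)*(-1/2599) + 20107/37690 = -104*(-88)*(-1/2599) + 20107/37690 = 9152*(-1/2599) + 20107/37690 = -9152/2599 + 20107/37690 = -292680787/97956310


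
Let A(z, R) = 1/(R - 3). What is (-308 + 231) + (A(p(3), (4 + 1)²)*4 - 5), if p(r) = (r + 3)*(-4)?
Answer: -900/11 ≈ -81.818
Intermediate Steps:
p(r) = -12 - 4*r (p(r) = (3 + r)*(-4) = -12 - 4*r)
A(z, R) = 1/(-3 + R)
(-308 + 231) + (A(p(3), (4 + 1)²)*4 - 5) = (-308 + 231) + (4/(-3 + (4 + 1)²) - 5) = -77 + (4/(-3 + 5²) - 5) = -77 + (4/(-3 + 25) - 5) = -77 + (4/22 - 5) = -77 + ((1/22)*4 - 5) = -77 + (2/11 - 5) = -77 - 53/11 = -900/11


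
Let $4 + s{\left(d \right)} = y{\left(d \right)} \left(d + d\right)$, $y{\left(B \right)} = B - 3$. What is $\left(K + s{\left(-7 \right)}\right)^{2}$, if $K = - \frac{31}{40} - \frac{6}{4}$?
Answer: $\frac{28611801}{1600} \approx 17882.0$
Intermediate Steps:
$y{\left(B \right)} = -3 + B$ ($y{\left(B \right)} = B - 3 = -3 + B$)
$s{\left(d \right)} = -4 + 2 d \left(-3 + d\right)$ ($s{\left(d \right)} = -4 + \left(-3 + d\right) \left(d + d\right) = -4 + \left(-3 + d\right) 2 d = -4 + 2 d \left(-3 + d\right)$)
$K = - \frac{91}{40}$ ($K = \left(-31\right) \frac{1}{40} - \frac{3}{2} = - \frac{31}{40} - \frac{3}{2} = - \frac{91}{40} \approx -2.275$)
$\left(K + s{\left(-7 \right)}\right)^{2} = \left(- \frac{91}{40} - \left(4 + 14 \left(-3 - 7\right)\right)\right)^{2} = \left(- \frac{91}{40} - \left(4 + 14 \left(-10\right)\right)\right)^{2} = \left(- \frac{91}{40} + \left(-4 + 140\right)\right)^{2} = \left(- \frac{91}{40} + 136\right)^{2} = \left(\frac{5349}{40}\right)^{2} = \frac{28611801}{1600}$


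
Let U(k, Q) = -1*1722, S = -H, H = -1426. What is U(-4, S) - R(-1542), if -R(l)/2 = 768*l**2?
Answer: 3652243782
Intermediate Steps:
R(l) = -1536*l**2
S = 1426 (S = -1*(-1426) = 1426)
U(k, Q) = -1722
U(-4, S) - R(-1542) = -1722 - (-1536)*(-1542)**2 = -1722 - (-1536)*2377764 = -1722 - 1*(-3652245504) = -1722 + 3652245504 = 3652243782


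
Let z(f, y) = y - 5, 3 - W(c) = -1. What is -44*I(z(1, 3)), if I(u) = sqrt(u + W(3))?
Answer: -44*sqrt(2) ≈ -62.225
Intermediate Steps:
W(c) = 4 (W(c) = 3 - 1*(-1) = 3 + 1 = 4)
z(f, y) = -5 + y
I(u) = sqrt(4 + u) (I(u) = sqrt(u + 4) = sqrt(4 + u))
-44*I(z(1, 3)) = -44*sqrt(4 + (-5 + 3)) = -44*sqrt(4 - 2) = -44*sqrt(2)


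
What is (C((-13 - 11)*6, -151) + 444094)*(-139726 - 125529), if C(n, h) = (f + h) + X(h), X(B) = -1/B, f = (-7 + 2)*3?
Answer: -17780872632895/151 ≈ -1.1775e+11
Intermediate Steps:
f = -15 (f = -5*3 = -15)
C(n, h) = -15 + h - 1/h (C(n, h) = (-15 + h) - 1/h = -15 + h - 1/h)
(C((-13 - 11)*6, -151) + 444094)*(-139726 - 125529) = ((-15 - 151 - 1/(-151)) + 444094)*(-139726 - 125529) = ((-15 - 151 - 1*(-1/151)) + 444094)*(-265255) = ((-15 - 151 + 1/151) + 444094)*(-265255) = (-25065/151 + 444094)*(-265255) = (67033129/151)*(-265255) = -17780872632895/151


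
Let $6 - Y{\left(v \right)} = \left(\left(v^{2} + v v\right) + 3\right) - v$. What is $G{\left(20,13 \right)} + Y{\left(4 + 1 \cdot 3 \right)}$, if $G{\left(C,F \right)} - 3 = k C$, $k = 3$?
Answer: $-25$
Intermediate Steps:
$G{\left(C,F \right)} = 3 + 3 C$
$Y{\left(v \right)} = 3 + v - 2 v^{2}$ ($Y{\left(v \right)} = 6 - \left(\left(\left(v^{2} + v v\right) + 3\right) - v\right) = 6 - \left(\left(\left(v^{2} + v^{2}\right) + 3\right) - v\right) = 6 - \left(\left(2 v^{2} + 3\right) - v\right) = 6 - \left(\left(3 + 2 v^{2}\right) - v\right) = 6 - \left(3 - v + 2 v^{2}\right) = 3 + v - 2 v^{2}$)
$G{\left(20,13 \right)} + Y{\left(4 + 1 \cdot 3 \right)} = \left(3 + 3 \cdot 20\right) + \left(3 + \left(4 + 1 \cdot 3\right) - 2 \left(4 + 1 \cdot 3\right)^{2}\right) = \left(3 + 60\right) + \left(3 + \left(4 + 3\right) - 2 \left(4 + 3\right)^{2}\right) = 63 + \left(3 + 7 - 2 \cdot 7^{2}\right) = 63 + \left(3 + 7 - 98\right) = 63 - 88 = -25$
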